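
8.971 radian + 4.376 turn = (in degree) 2089. Check: 8.971 radian = 8.971 rad. 1 turn = 6.2831853 rad, so 4.376 turn = 4.376 * 6.2831853 = 27.495219 rad. Sum: 8.971 + 27.495219 = 36.466219 rad. 1 degree = 0.017453293 rad, so 36.466219 rad = 36.466219 / 0.017453293 = 2089.3604 degree ≈ 2089 degree (4 s.f.).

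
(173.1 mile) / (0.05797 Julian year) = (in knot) 1 mile = 1609.344 m, so 173.1 mile = 173.1 * 1609.344 = 278577.45 m. 1 Julian year = 31557600 s, so 0.05797 Julian year = 0.05797 * 31557600 = 1829394.1 s. Combine: 278577.45 m / 1829394.1 s = 0.15227853 m/s. 1 knot = 0.51444444 m/s, so 0.15227853 m/s = 0.15227853 / 0.51444444 = 0.29600579 knot ≈ 0.296 knot (4 s.f.). Final answer: 0.296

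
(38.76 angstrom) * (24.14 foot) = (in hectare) 2.852e-12. Check: 1 angstrom = 1e-10 m, so 38.76 angstrom = 38.76 * 1e-10 = 3.876e-09 m. 1 foot = 0.3048 m, so 24.14 foot = 24.14 * 0.3048 = 7.357872 m. Combine: 3.876e-09 m * 7.357872 m = 2.8519112e-08 m^2. 1 hectare = 10000 m^2, so 2.8519112e-08 m^2 = 2.8519112e-08 / 10000 = 2.8519112e-12 hectare ≈ 2.852e-12 hectare (4 s.f.).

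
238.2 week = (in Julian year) 1 week = 604800 s, so 238.2 week = 238.2 * 604800 = 1.4406336e+08 s. 1 Julian year = 31557600 s, so 1.4406336e+08 s = 1.4406336e+08 / 31557600 = 4.5650924 Julian year ≈ 4.565 Julian year (4 s.f.). Final answer: 4.565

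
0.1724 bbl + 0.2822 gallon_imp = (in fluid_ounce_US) 1 bbl = 0.15898729 m^3, so 0.1724 bbl = 0.1724 * 0.15898729 = 0.02740941 m^3. 1 gallon_imp = 0.00454609 m^3, so 0.2822 gallon_imp = 0.2822 * 0.00454609 = 0.0012829066 m^3. Sum: 0.02740941 + 0.0012829066 = 0.028692316 m^3. 1 fluid_ounce_US = 2.957353e-05 m^3, so 0.028692316 m^3 = 0.028692316 / 2.957353e-05 = 970.20263 fluid_ounce_US ≈ 970.2 fluid_ounce_US (4 s.f.). Final answer: 970.2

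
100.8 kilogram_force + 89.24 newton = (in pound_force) 242.3. Check: 1 kilogram_force = 9.80665 N, so 100.8 kilogram_force = 100.8 * 9.80665 = 988.51032 N. 89.24 newton = 89.24 N. Sum: 988.51032 + 89.24 = 1077.7503 N. 1 pound_force = 4.4482216 N, so 1077.7503 N = 1077.7503 / 4.4482216 = 242.28791 pound_force ≈ 242.3 pound_force (4 s.f.).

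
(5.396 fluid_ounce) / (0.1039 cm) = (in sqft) 1.653. Check: 1 fluid_ounce = 2.957353e-05 m^3, so 5.396 fluid_ounce = 5.396 * 2.957353e-05 = 0.00015957877 m^3. 1 cm = 0.01 m, so 0.1039 cm = 0.1039 * 0.01 = 0.001039 m. Combine: 0.00015957877 m^3 / 0.001039 m = 0.1535888 m^2. 1 sqft = 0.09290304 m^2, so 0.1535888 m^2 = 0.1535888 / 0.09290304 = 1.6532161 sqft ≈ 1.653 sqft (4 s.f.).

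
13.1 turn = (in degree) 1 turn = 6.2831853 rad, so 13.1 turn = 13.1 * 6.2831853 = 82.309728 rad. 1 degree = 0.017453293 rad, so 82.309728 rad = 82.309728 / 0.017453293 = 4716 degree. Final answer: 4716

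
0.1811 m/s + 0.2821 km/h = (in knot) 0.5044. Check: 0.1811 m/s is already in m/s. 1 km/h = 0.27777778 m/s, so 0.2821 km/h = 0.2821 * 0.27777778 = 0.078361111 m/s. Sum: 0.1811 + 0.078361111 = 0.25946111 m/s. 1 knot = 0.51444444 m/s, so 0.25946111 m/s = 0.25946111 / 0.51444444 = 0.50435205 knot ≈ 0.5044 knot (4 s.f.).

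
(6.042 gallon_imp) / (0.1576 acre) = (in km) 1 gallon_imp = 0.00454609 m^3, so 6.042 gallon_imp = 6.042 * 0.00454609 = 0.027467476 m^3. 1 acre = 4046.8564 m^2, so 0.1576 acre = 0.1576 * 4046.8564 = 637.78457 m^2. Combine: 0.027467476 m^3 / 637.78457 m^2 = 4.3067012e-05 m. 1 km = 1000 m, so 4.3067012e-05 m = 4.3067012e-05 / 1000 = 4.3067012e-08 km ≈ 4.307e-08 km (4 s.f.). Final answer: 4.307e-08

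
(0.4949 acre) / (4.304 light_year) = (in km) 1 acre = 4046.8564 m^2, so 0.4949 acre = 0.4949 * 4046.8564 = 2002.7892 m^2. 1 light_year = 9.4607305e+15 m, so 4.304 light_year = 4.304 * 9.4607305e+15 = 4.0718984e+16 m. Combine: 2002.7892 m^2 / 4.0718984e+16 m = 4.9185639e-14 m. 1 km = 1000 m, so 4.9185639e-14 m = 4.9185639e-14 / 1000 = 4.9185639e-17 km ≈ 4.919e-17 km (4 s.f.). Final answer: 4.919e-17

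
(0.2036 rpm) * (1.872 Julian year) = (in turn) 1 rpm = 0.10471976 rad/s, so 0.2036 rpm = 0.2036 * 0.10471976 = 0.021320942 rad/s. 1 Julian year = 31557600 s, so 1.872 Julian year = 1.872 * 31557600 = 59075827 s. Combine: 0.021320942 rad/s * 59075827 s = 1259552.3 rad. 1 turn = 6.2831853 rad, so 1259552.3 rad = 1259552.3 / 6.2831853 = 200463.97 turn ≈ 2.005e+05 turn (4 s.f.). Final answer: 2.005e+05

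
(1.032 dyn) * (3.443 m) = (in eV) 2.218e+14. Check: 1 dyn = 1e-05 N, so 1.032 dyn = 1.032 * 1e-05 = 1.032e-05 N. 3.443 m is already in m. Combine: 1.032e-05 N * 3.443 m = 3.553176e-05 J. 1 eV = 1.6021766e-19 J, so 3.553176e-05 J = 3.553176e-05 / 1.6021766e-19 = 2.217718e+14 eV ≈ 2.218e+14 eV (4 s.f.).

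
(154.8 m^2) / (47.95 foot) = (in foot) 34.75. Check: 154.8 m^2 is already in m^2. 1 foot = 0.3048 m, so 47.95 foot = 47.95 * 0.3048 = 14.61516 m. Combine: 154.8 m^2 / 14.61516 m = 10.591742 m. 1 foot = 0.3048 m, so 10.591742 m = 10.591742 / 0.3048 = 34.749809 foot ≈ 34.75 foot (4 s.f.).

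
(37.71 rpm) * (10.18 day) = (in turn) 1 rpm = 0.10471976 rad/s, so 37.71 rpm = 37.71 * 0.10471976 = 3.948982 rad/s. 1 day = 86400 s, so 10.18 day = 10.18 * 86400 = 879552 s. Combine: 3.948982 rad/s * 879552 s = 3473335 rad. 1 turn = 6.2831853 rad, so 3473335 rad = 3473335 / 6.2831853 = 552798.43 turn ≈ 5.528e+05 turn (4 s.f.). Final answer: 5.528e+05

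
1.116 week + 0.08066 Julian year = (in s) 1 week = 604800 s, so 1.116 week = 1.116 * 604800 = 674956.8 s. 1 Julian year = 31557600 s, so 0.08066 Julian year = 0.08066 * 31557600 = 2545436 s. Sum: 674956.8 + 2545436 = 3220392.8 s. Result: 3220392.8 s ≈ 3.22e+06 s (4 s.f.). Final answer: 3.22e+06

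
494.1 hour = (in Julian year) 0.05637. Check: 1 hour = 3600 s, so 494.1 hour = 494.1 * 3600 = 1778760 s. 1 Julian year = 31557600 s, so 1778760 s = 1778760 / 31557600 = 0.056365503 Julian year ≈ 0.05637 Julian year (4 s.f.).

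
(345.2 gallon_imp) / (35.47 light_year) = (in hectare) 4.677e-22. Check: 1 gallon_imp = 0.00454609 m^3, so 345.2 gallon_imp = 345.2 * 0.00454609 = 1.5693103 m^3. 1 light_year = 9.4607305e+15 m, so 35.47 light_year = 35.47 * 9.4607305e+15 = 3.3557211e+17 m. Combine: 1.5693103 m^3 / 3.3557211e+17 m = 4.6765217e-18 m^2. 1 hectare = 10000 m^2, so 4.6765217e-18 m^2 = 4.6765217e-18 / 10000 = 4.6765217e-22 hectare ≈ 4.677e-22 hectare (4 s.f.).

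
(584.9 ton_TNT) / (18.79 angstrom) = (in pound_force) 2.928e+20. Check: 1 ton_TNT = 4.184e+09 J, so 584.9 ton_TNT = 584.9 * 4.184e+09 = 2.4472216e+12 J. 1 angstrom = 1e-10 m, so 18.79 angstrom = 18.79 * 1e-10 = 1.879e-09 m. Combine: 2.4472216e+12 J / 1.879e-09 m = 1.3024064e+21 N. 1 pound_force = 4.4482216 N, so 1.3024064e+21 N = 1.3024064e+21 / 4.4482216 = 2.927926e+20 pound_force ≈ 2.928e+20 pound_force (4 s.f.).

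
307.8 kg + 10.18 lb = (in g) 3.124e+05. Check: 307.8 kg is already in kg. 1 lb = 0.45359237 kg, so 10.18 lb = 10.18 * 0.45359237 = 4.6175703 kg. Sum: 307.8 + 4.6175703 = 312.41757 kg. 1 g = 0.001 kg, so 312.41757 kg = 312.41757 / 0.001 = 312417.57 g ≈ 3.124e+05 g (4 s.f.).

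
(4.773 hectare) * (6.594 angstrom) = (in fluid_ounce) 1.064. Check: 1 hectare = 10000 m^2, so 4.773 hectare = 4.773 * 10000 = 47730 m^2. 1 angstrom = 1e-10 m, so 6.594 angstrom = 6.594 * 1e-10 = 6.594e-10 m. Combine: 47730 m^2 * 6.594e-10 m = 3.1473162e-05 m^3. 1 fluid_ounce = 2.957353e-05 m^3, so 3.1473162e-05 m^3 = 3.1473162e-05 / 2.957353e-05 = 1.0642342 fluid_ounce ≈ 1.064 fluid_ounce (4 s.f.).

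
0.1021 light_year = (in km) 1 light_year = 9.4607305e+15 m, so 0.1021 light_year = 0.1021 * 9.4607305e+15 = 9.6594058e+14 m. 1 km = 1000 m, so 9.6594058e+14 m = 9.6594058e+14 / 1000 = 9.6594058e+11 km ≈ 9.659e+11 km (4 s.f.). Final answer: 9.659e+11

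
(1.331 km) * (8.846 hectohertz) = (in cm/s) 1.177e+08. Check: 1 km = 1000 m, so 1.331 km = 1.331 * 1000 = 1331 m. 1 hectohertz = 100 Hz, so 8.846 hectohertz = 8.846 * 100 = 884.6 Hz. Combine: 1331 m * 884.6 Hz = 1177402.6 m/s. 1 cm/s = 0.01 m/s, so 1177402.6 m/s = 1177402.6 / 0.01 = 1.1774026e+08 cm/s ≈ 1.177e+08 cm/s (4 s.f.).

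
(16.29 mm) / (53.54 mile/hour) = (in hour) 1 mm = 0.001 m, so 16.29 mm = 16.29 * 0.001 = 0.01629 m. 1 mile/hour = 0.44704 m/s, so 53.54 mile/hour = 53.54 * 0.44704 = 23.934522 m/s. Combine: 0.01629 m / 23.934522 m/s = 0.00068060688 s. 1 hour = 3600 s, so 0.00068060688 s = 0.00068060688 / 3600 = 1.8905747e-07 hour ≈ 1.891e-07 hour (4 s.f.). Final answer: 1.891e-07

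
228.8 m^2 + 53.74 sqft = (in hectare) 0.02338. Check: 228.8 m^2 is already in m^2. 1 sqft = 0.09290304 m^2, so 53.74 sqft = 53.74 * 0.09290304 = 4.9926094 m^2. Sum: 228.8 + 4.9926094 = 233.79261 m^2. 1 hectare = 10000 m^2, so 233.79261 m^2 = 233.79261 / 10000 = 0.023379261 hectare ≈ 0.02338 hectare (4 s.f.).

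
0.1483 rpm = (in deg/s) 1 rpm = 0.10471976 rad/s, so 0.1483 rpm = 0.1483 * 0.10471976 = 0.01552994 rad/s. 1 deg/s = 0.017453293 rad/s, so 0.01552994 rad/s = 0.01552994 / 0.017453293 = 0.8898 deg/s. Final answer: 0.8898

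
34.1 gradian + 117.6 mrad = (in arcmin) 2246. Check: 1 gradian = 0.015707963 rad, so 34.1 gradian = 34.1 * 0.015707963 = 0.53564155 rad. 1 mrad = 0.001 rad, so 117.6 mrad = 117.6 * 0.001 = 0.1176 rad. Sum: 0.53564155 + 0.1176 = 0.65324155 rad. 1 arcmin = 0.00029088821 rad, so 0.65324155 rad = 0.65324155 / 0.00029088821 = 2245.679 arcmin ≈ 2246 arcmin (4 s.f.).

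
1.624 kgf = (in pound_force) 3.58. Check: 1 kgf = 9.80665 N, so 1.624 kgf = 1.624 * 9.80665 = 15.926 N. 1 pound_force = 4.4482216 N, so 15.926 N = 15.926 / 4.4482216 = 3.5803071 pound_force ≈ 3.58 pound_force (4 s.f.).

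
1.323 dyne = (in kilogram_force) 1 dyne = 1e-05 N, so 1.323 dyne = 1.323 * 1e-05 = 1.323e-05 N. 1 kilogram_force = 9.80665 N, so 1.323e-05 N = 1.323e-05 / 9.80665 = 1.3490845e-06 kilogram_force ≈ 1.349e-06 kilogram_force (4 s.f.). Final answer: 1.349e-06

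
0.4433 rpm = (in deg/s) 2.66. Check: 1 rpm = 0.10471976 rad/s, so 0.4433 rpm = 0.4433 * 0.10471976 = 0.046422267 rad/s. 1 deg/s = 0.017453293 rad/s, so 0.046422267 rad/s = 0.046422267 / 0.017453293 = 2.6598 deg/s ≈ 2.66 deg/s (4 s.f.).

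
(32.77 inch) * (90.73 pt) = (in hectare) 1 inch = 0.0254 m, so 32.77 inch = 32.77 * 0.0254 = 0.832358 m. 1 pt = 0.00035277778 m, so 90.73 pt = 90.73 * 0.00035277778 = 0.032007528 m. Combine: 0.832358 m * 0.032007528 m = 0.026641722 m^2. 1 hectare = 10000 m^2, so 0.026641722 m^2 = 0.026641722 / 10000 = 2.6641722e-06 hectare ≈ 2.664e-06 hectare (4 s.f.). Final answer: 2.664e-06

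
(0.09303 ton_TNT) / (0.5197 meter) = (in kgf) 7.637e+07. Check: 1 ton_TNT = 4.184e+09 J, so 0.09303 ton_TNT = 0.09303 * 4.184e+09 = 3.8923752e+08 J. 0.5197 meter = 0.5197 m. Combine: 3.8923752e+08 J / 0.5197 m = 7.4896579e+08 N. 1 kgf = 9.80665 N, so 7.4896579e+08 N = 7.4896579e+08 / 9.80665 = 76373256 kgf ≈ 7.637e+07 kgf (4 s.f.).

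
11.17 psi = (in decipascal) 1 psi = 6894.7573 Pa, so 11.17 psi = 11.17 * 6894.7573 = 77014.439 Pa. 1 decipascal = 0.1 Pa, so 77014.439 Pa = 77014.439 / 0.1 = 770144.39 decipascal ≈ 7.701e+05 decipascal (4 s.f.). Final answer: 7.701e+05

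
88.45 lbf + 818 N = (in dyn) 1 lbf = 4.4482216 N, so 88.45 lbf = 88.45 * 4.4482216 = 393.4452 N. 818 N is already in N. Sum: 393.4452 + 818 = 1211.4452 N. 1 dyn = 1e-05 N, so 1211.4452 N = 1211.4452 / 1e-05 = 1.2114452e+08 dyn ≈ 1.211e+08 dyn (4 s.f.). Final answer: 1.211e+08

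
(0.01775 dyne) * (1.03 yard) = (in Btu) 1 dyne = 1e-05 N, so 0.01775 dyne = 0.01775 * 1e-05 = 1.775e-07 N. 1 yard = 0.9144 m, so 1.03 yard = 1.03 * 0.9144 = 0.941832 m. Combine: 1.775e-07 N * 0.941832 m = 1.6717518e-07 J. 1 Btu = 1055.0559 J, so 1.6717518e-07 J = 1.6717518e-07 / 1055.0559 = 1.584515e-10 Btu ≈ 1.585e-10 Btu (4 s.f.). Final answer: 1.585e-10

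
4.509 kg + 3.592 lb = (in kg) 6.138. Check: 4.509 kg is already in kg. 1 lb = 0.45359237 kg, so 3.592 lb = 3.592 * 0.45359237 = 1.6293038 kg. Sum: 4.509 + 1.6293038 = 6.1383038 kg. Result: 6.1383038 kg ≈ 6.138 kg (4 s.f.).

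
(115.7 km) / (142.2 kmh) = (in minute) 1 km = 1000 m, so 115.7 km = 115.7 * 1000 = 115700 m. 1 kmh = 0.27777778 m/s, so 142.2 kmh = 142.2 * 0.27777778 = 39.5 m/s. Combine: 115700 m / 39.5 m/s = 2929.1139 s. 1 minute = 60 s, so 2929.1139 s = 2929.1139 / 60 = 48.818565 minute ≈ 48.82 minute (4 s.f.). Final answer: 48.82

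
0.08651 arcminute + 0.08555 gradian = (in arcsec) 1 arcminute = 0.00029088821 rad, so 0.08651 arcminute = 0.08651 * 0.00029088821 = 2.5164739e-05 rad. 1 gradian = 0.015707963 rad, so 0.08555 gradian = 0.08555 * 0.015707963 = 0.0013438163 rad. Sum: 2.5164739e-05 + 0.0013438163 = 0.001368981 rad. 1 arcsec = 4.8481368e-06 rad, so 0.001368981 rad = 0.001368981 / 4.8481368e-06 = 282.3726 arcsec ≈ 282.4 arcsec (4 s.f.). Final answer: 282.4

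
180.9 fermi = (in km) 1.809e-16. Check: 1 fermi = 1e-15 m, so 180.9 fermi = 180.9 * 1e-15 = 1.809e-13 m. 1 km = 1000 m, so 1.809e-13 m = 1.809e-13 / 1000 = 1.809e-16 km.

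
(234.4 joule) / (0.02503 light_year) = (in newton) 9.899e-13. Check: 234.4 joule = 234.4 J. 1 light_year = 9.4607305e+15 m, so 0.02503 light_year = 0.02503 * 9.4607305e+15 = 2.3680208e+14 m. Combine: 234.4 J / 2.3680208e+14 m = 9.8985615e-13 N. 9.8985615e-13 N = 9.8985615e-13 newton ≈ 9.899e-13 newton (4 s.f.).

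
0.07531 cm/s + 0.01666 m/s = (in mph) 1 cm/s = 0.01 m/s, so 0.07531 cm/s = 0.07531 * 0.01 = 0.0007531 m/s. 0.01666 m/s is already in m/s. Sum: 0.0007531 + 0.01666 = 0.0174131 m/s. 1 mph = 0.44704 m/s, so 0.0174131 m/s = 0.0174131 / 0.44704 = 0.038951995 mph ≈ 0.03895 mph (4 s.f.). Final answer: 0.03895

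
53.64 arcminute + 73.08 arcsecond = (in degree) 1 arcminute = 0.00029088821 rad, so 53.64 arcminute = 53.64 * 0.00029088821 = 0.015603244 rad. 1 arcsecond = 4.8481368e-06 rad, so 73.08 arcsecond = 73.08 * 4.8481368e-06 = 0.00035430184 rad. Sum: 0.015603244 + 0.00035430184 = 0.015957545 rad. 1 degree = 0.017453293 rad, so 0.015957545 rad = 0.015957545 / 0.017453293 = 0.9143 degree. Final answer: 0.9143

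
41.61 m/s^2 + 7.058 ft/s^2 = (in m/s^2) 41.61 m/s^2 is already in m/s^2. 1 ft/s^2 = 0.3048 m/s^2, so 7.058 ft/s^2 = 7.058 * 0.3048 = 2.1512784 m/s^2. Sum: 41.61 + 2.1512784 = 43.761278 m/s^2. Result: 43.761278 m/s^2 ≈ 43.76 m/s^2 (4 s.f.). Final answer: 43.76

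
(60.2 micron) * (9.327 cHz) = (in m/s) 5.615e-06. Check: 1 micron = 1e-06 m, so 60.2 micron = 60.2 * 1e-06 = 6.02e-05 m. 1 cHz = 0.01 Hz, so 9.327 cHz = 9.327 * 0.01 = 0.09327 Hz. Combine: 6.02e-05 m * 0.09327 Hz = 5.614854e-06 m/s. Result: 5.614854e-06 m/s ≈ 5.615e-06 m/s (4 s.f.).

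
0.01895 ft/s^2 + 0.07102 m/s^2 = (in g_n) 0.007831. Check: 1 ft/s^2 = 0.3048 m/s^2, so 0.01895 ft/s^2 = 0.01895 * 0.3048 = 0.00577596 m/s^2. 0.07102 m/s^2 is already in m/s^2. Sum: 0.00577596 + 0.07102 = 0.07679596 m/s^2. 1 g_n = 9.80665 m/s^2, so 0.07679596 m/s^2 = 0.07679596 / 9.80665 = 0.0078310086 g_n ≈ 0.007831 g_n (4 s.f.).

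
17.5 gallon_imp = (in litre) 1 gallon_imp = 0.00454609 m^3, so 17.5 gallon_imp = 17.5 * 0.00454609 = 0.079556575 m^3. 1 litre = 0.001 m^3, so 0.079556575 m^3 = 0.079556575 / 0.001 = 79.556575 litre ≈ 79.56 litre (4 s.f.). Final answer: 79.56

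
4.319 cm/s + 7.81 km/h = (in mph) 4.95. Check: 1 cm/s = 0.01 m/s, so 4.319 cm/s = 4.319 * 0.01 = 0.04319 m/s. 1 km/h = 0.27777778 m/s, so 7.81 km/h = 7.81 * 0.27777778 = 2.1694444 m/s. Sum: 0.04319 + 2.1694444 = 2.2126344 m/s. 1 mph = 0.44704 m/s, so 2.2126344 m/s = 2.2126344 / 0.44704 = 4.9495223 mph ≈ 4.95 mph (4 s.f.).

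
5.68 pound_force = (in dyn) 2.527e+06. Check: 1 pound_force = 4.4482216 N, so 5.68 pound_force = 5.68 * 4.4482216 = 25.265899 N. 1 dyn = 1e-05 N, so 25.265899 N = 25.265899 / 1e-05 = 2526589.9 dyn ≈ 2.527e+06 dyn (4 s.f.).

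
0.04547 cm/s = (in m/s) 0.0004547. Check: 1 cm/s = 0.01 m/s, so 0.04547 cm/s = 0.04547 * 0.01 = 0.0004547 m/s. Result: 0.0004547 m/s.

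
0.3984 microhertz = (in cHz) 3.984e-05. Check: 1 microhertz = 1e-06 Hz, so 0.3984 microhertz = 0.3984 * 1e-06 = 3.984e-07 Hz. 1 cHz = 0.01 Hz, so 3.984e-07 Hz = 3.984e-07 / 0.01 = 3.984e-05 cHz.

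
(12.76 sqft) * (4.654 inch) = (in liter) 1 sqft = 0.09290304 m^2, so 12.76 sqft = 12.76 * 0.09290304 = 1.1854428 m^2. 1 inch = 0.0254 m, so 4.654 inch = 4.654 * 0.0254 = 0.1182116 m. Combine: 1.1854428 m^2 * 0.1182116 m = 0.14013309 m^3. 1 liter = 0.001 m^3, so 0.14013309 m^3 = 0.14013309 / 0.001 = 140.13309 liter ≈ 140.1 liter (4 s.f.). Final answer: 140.1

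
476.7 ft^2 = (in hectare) 0.004429. Check: 1 ft^2 = 0.09290304 m^2, so 476.7 ft^2 = 476.7 * 0.09290304 = 44.286879 m^2. 1 hectare = 10000 m^2, so 44.286879 m^2 = 44.286879 / 10000 = 0.0044286879 hectare ≈ 0.004429 hectare (4 s.f.).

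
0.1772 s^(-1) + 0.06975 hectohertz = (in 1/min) 0.1772 s^(-1) = 0.1772 Hz. 1 hectohertz = 100 Hz, so 0.06975 hectohertz = 0.06975 * 100 = 6.975 Hz. Sum: 0.1772 + 6.975 = 7.1522 Hz. 1 1/min = 0.016666667 Hz, so 7.1522 Hz = 7.1522 / 0.016666667 = 429.132 1/min ≈ 429.1 1/min (4 s.f.). Final answer: 429.1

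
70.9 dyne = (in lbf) 1 dyne = 1e-05 N, so 70.9 dyne = 70.9 * 1e-05 = 0.000709 N. 1 lbf = 4.4482216 N, so 0.000709 N = 0.000709 / 4.4482216 = 0.00015938954 lbf ≈ 0.0001594 lbf (4 s.f.). Final answer: 0.0001594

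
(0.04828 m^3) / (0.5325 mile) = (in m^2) 5.634e-05. Check: 0.04828 m^3 is already in m^3. 1 mile = 1609.344 m, so 0.5325 mile = 0.5325 * 1609.344 = 856.97568 m. Combine: 0.04828 m^3 / 856.97568 m = 5.6337655e-05 m^2. Result: 5.6337655e-05 m^2 ≈ 5.634e-05 m^2 (4 s.f.).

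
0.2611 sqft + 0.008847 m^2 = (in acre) 1 sqft = 0.09290304 m^2, so 0.2611 sqft = 0.2611 * 0.09290304 = 0.024256984 m^2. 0.008847 m^2 is already in m^2. Sum: 0.024256984 + 0.008847 = 0.033103984 m^2. 1 acre = 4046.8564 m^2, so 0.033103984 m^2 = 0.033103984 / 4046.8564 = 8.1801725e-06 acre ≈ 8.18e-06 acre (4 s.f.). Final answer: 8.18e-06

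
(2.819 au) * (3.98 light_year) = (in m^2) 1.588e+28. Check: 1 au = 1.4959787e+11 m, so 2.819 au = 2.819 * 1.4959787e+11 = 4.217164e+11 m. 1 light_year = 9.4607305e+15 m, so 3.98 light_year = 3.98 * 9.4607305e+15 = 3.7653707e+16 m. Combine: 4.217164e+11 m * 3.7653707e+16 m = 1.5879186e+28 m^2. Result: 1.5879186e+28 m^2 ≈ 1.588e+28 m^2 (4 s.f.).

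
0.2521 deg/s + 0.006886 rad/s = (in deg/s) 0.6466. Check: 1 deg/s = 0.017453293 rad/s, so 0.2521 deg/s = 0.2521 * 0.017453293 = 0.004399975 rad/s. 0.006886 rad/s is already in rad/s. Sum: 0.004399975 + 0.006886 = 0.011285975 rad/s. 1 deg/s = 0.017453293 rad/s, so 0.011285975 rad/s = 0.011285975 / 0.017453293 = 0.64663874 deg/s ≈ 0.6466 deg/s (4 s.f.).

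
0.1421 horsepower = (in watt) 106. Check: 1 horsepower = 745.69987 W, so 0.1421 horsepower = 0.1421 * 745.69987 = 105.96395 W. 105.96395 W = 105.96395 watt ≈ 106 watt (4 s.f.).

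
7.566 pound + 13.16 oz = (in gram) 3805. Check: 1 pound = 0.45359237 kg, so 7.566 pound = 7.566 * 0.45359237 = 3.4318799 kg. 1 oz = 0.028349523 kg, so 13.16 oz = 13.16 * 0.028349523 = 0.37307972 kg. Sum: 3.4318799 + 0.37307972 = 3.8049596 kg. 1 gram = 0.001 kg, so 3.8049596 kg = 3.8049596 / 0.001 = 3804.9596 gram ≈ 3805 gram (4 s.f.).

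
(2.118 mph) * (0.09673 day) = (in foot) 1 mph = 0.44704 m/s, so 2.118 mph = 2.118 * 0.44704 = 0.94683072 m/s. 1 day = 86400 s, so 0.09673 day = 0.09673 * 86400 = 8357.472 s. Combine: 0.94683072 m/s * 8357.472 s = 7913.1112 m. 1 foot = 0.3048 m, so 7913.1112 m = 7913.1112 / 0.3048 = 25961.651 foot ≈ 2.596e+04 foot (4 s.f.). Final answer: 2.596e+04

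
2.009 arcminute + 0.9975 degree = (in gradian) 1 arcminute = 0.00029088821 rad, so 2.009 arcminute = 2.009 * 0.00029088821 = 0.00058439441 rad. 1 degree = 0.017453293 rad, so 0.9975 degree = 0.9975 * 0.017453293 = 0.017409659 rad. Sum: 0.00058439441 + 0.017409659 = 0.017994054 rad. 1 gradian = 0.015707963 rad, so 0.017994054 rad = 0.017994054 / 0.015707963 = 1.145537 gradian ≈ 1.146 gradian (4 s.f.). Final answer: 1.146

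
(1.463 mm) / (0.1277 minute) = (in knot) 1 mm = 0.001 m, so 1.463 mm = 1.463 * 0.001 = 0.001463 m. 1 minute = 60 s, so 0.1277 minute = 0.1277 * 60 = 7.662 s. Combine: 0.001463 m / 7.662 s = 0.00019094231 m/s. 1 knot = 0.51444444 m/s, so 0.00019094231 m/s = 0.00019094231 / 0.51444444 = 0.00037116216 knot ≈ 0.0003712 knot (4 s.f.). Final answer: 0.0003712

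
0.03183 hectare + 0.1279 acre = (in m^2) 1 hectare = 10000 m^2, so 0.03183 hectare = 0.03183 * 10000 = 318.3 m^2. 1 acre = 4046.8564 m^2, so 0.1279 acre = 0.1279 * 4046.8564 = 517.59294 m^2. Sum: 318.3 + 517.59294 = 835.89294 m^2. Result: 835.89294 m^2 ≈ 835.9 m^2 (4 s.f.). Final answer: 835.9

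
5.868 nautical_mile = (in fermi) 1.087e+19. Check: 1 nautical_mile = 1852 m, so 5.868 nautical_mile = 5.868 * 1852 = 10867.536 m. 1 fermi = 1e-15 m, so 10867.536 m = 10867.536 / 1e-15 = 1.0867536e+19 fermi ≈ 1.087e+19 fermi (4 s.f.).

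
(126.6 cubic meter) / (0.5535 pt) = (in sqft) 126.6 cubic meter = 126.6 m^3. 1 pt = 0.00035277778 m, so 0.5535 pt = 0.5535 * 0.00035277778 = 0.0001952625 m. Combine: 126.6 m^3 / 0.0001952625 m = 648357.98 m^2. 1 sqft = 0.09290304 m^2, so 648357.98 m^2 = 648357.98 / 0.09290304 = 6978867.2 sqft ≈ 6.979e+06 sqft (4 s.f.). Final answer: 6.979e+06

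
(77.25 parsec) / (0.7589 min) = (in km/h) 1 parsec = 3.0856776e+16 m, so 77.25 parsec = 77.25 * 3.0856776e+16 = 2.3836859e+18 m. 1 min = 60 s, so 0.7589 min = 0.7589 * 60 = 45.534 s. Combine: 2.3836859e+18 m / 45.534 s = 5.2349583e+16 m/s. 1 km/h = 0.27777778 m/s, so 5.2349583e+16 m/s = 5.2349583e+16 / 0.27777778 = 1.884585e+17 km/h ≈ 1.885e+17 km/h (4 s.f.). Final answer: 1.885e+17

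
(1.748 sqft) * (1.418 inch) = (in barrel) 1 sqft = 0.09290304 m^2, so 1.748 sqft = 1.748 * 0.09290304 = 0.16239451 m^2. 1 inch = 0.0254 m, so 1.418 inch = 1.418 * 0.0254 = 0.0360172 m. Combine: 0.16239451 m^2 * 0.0360172 m = 0.0058489957 m^3. 1 barrel = 0.15898729 m^3, so 0.0058489957 m^3 = 0.0058489957 / 0.15898729 = 0.036789076 barrel ≈ 0.03679 barrel (4 s.f.). Final answer: 0.03679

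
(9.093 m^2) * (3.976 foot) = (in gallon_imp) 2424. Check: 9.093 m^2 is already in m^2. 1 foot = 0.3048 m, so 3.976 foot = 3.976 * 0.3048 = 1.2118848 m. Combine: 9.093 m^2 * 1.2118848 m = 11.019668 m^3. 1 gallon_imp = 0.00454609 m^3, so 11.019668 m^3 = 11.019668 / 0.00454609 = 2423.9882 gallon_imp ≈ 2424 gallon_imp (4 s.f.).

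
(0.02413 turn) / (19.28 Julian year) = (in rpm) 2.38e-09. Check: 1 turn = 6.2831853 rad, so 0.02413 turn = 0.02413 * 6.2831853 = 0.15161326 rad. 1 Julian year = 31557600 s, so 19.28 Julian year = 19.28 * 31557600 = 6.0843053e+08 s. Combine: 0.15161326 rad / 6.0843053e+08 s = 2.4918747e-10 rad/s. 1 rpm = 0.10471976 rad/s, so 2.4918747e-10 rad/s = 2.4918747e-10 / 0.10471976 = 2.379565e-09 rpm ≈ 2.38e-09 rpm (4 s.f.).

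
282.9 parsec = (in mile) 5.424e+15. Check: 1 parsec = 3.0856776e+16 m, so 282.9 parsec = 282.9 * 3.0856776e+16 = 8.7293819e+18 m. 1 mile = 1609.344 m, so 8.7293819e+18 m = 8.7293819e+18 / 1609.344 = 5.4241864e+15 mile ≈ 5.424e+15 mile (4 s.f.).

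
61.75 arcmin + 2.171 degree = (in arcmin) 192. Check: 1 arcmin = 0.00029088821 rad, so 61.75 arcmin = 61.75 * 0.00029088821 = 0.017962347 rad. 1 degree = 0.017453293 rad, so 2.171 degree = 2.171 * 0.017453293 = 0.037891098 rad. Sum: 0.017962347 + 0.037891098 = 0.055853445 rad. 1 arcmin = 0.00029088821 rad, so 0.055853445 rad = 0.055853445 / 0.00029088821 = 192.01 arcmin ≈ 192 arcmin (4 s.f.).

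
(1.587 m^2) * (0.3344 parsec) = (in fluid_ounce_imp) 1.587 m^2 is already in m^2. 1 parsec = 3.0856776e+16 m, so 0.3344 parsec = 0.3344 * 3.0856776e+16 = 1.0318506e+16 m. Combine: 1.587 m^2 * 1.0318506e+16 m = 1.6375469e+16 m^3. 1 fluid_ounce_imp = 2.8413063e-05 m^3, so 1.6375469e+16 m^3 = 1.6375469e+16 / 2.8413063e-05 = 5.7633593e+20 fluid_ounce_imp ≈ 5.763e+20 fluid_ounce_imp (4 s.f.). Final answer: 5.763e+20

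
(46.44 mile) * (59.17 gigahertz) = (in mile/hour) 1 mile = 1609.344 m, so 46.44 mile = 46.44 * 1609.344 = 74737.935 m. 1 gigahertz = 1e+09 Hz, so 59.17 gigahertz = 59.17 * 1e+09 = 5.917e+10 Hz. Combine: 74737.935 m * 5.917e+10 Hz = 4.4222436e+15 m/s. 1 mile/hour = 0.44704 m/s, so 4.4222436e+15 m/s = 4.4222436e+15 / 0.44704 = 9.8922773e+15 mile/hour ≈ 9.892e+15 mile/hour (4 s.f.). Final answer: 9.892e+15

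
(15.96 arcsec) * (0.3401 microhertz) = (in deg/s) 1 arcsec = 4.8481368e-06 rad, so 15.96 arcsec = 15.96 * 4.8481368e-06 = 7.7376264e-05 rad. 1 microhertz = 1e-06 Hz, so 0.3401 microhertz = 0.3401 * 1e-06 = 3.401e-07 Hz. Combine: 7.7376264e-05 rad * 3.401e-07 Hz = 2.6315667e-11 rad/s. 1 deg/s = 0.017453293 rad/s, so 2.6315667e-11 rad/s = 2.6315667e-11 / 0.017453293 = 1.5077767e-09 deg/s ≈ 1.508e-09 deg/s (4 s.f.). Final answer: 1.508e-09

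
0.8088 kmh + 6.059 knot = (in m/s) 3.342. Check: 1 kmh = 0.27777778 m/s, so 0.8088 kmh = 0.8088 * 0.27777778 = 0.22466667 m/s. 1 knot = 0.51444444 m/s, so 6.059 knot = 6.059 * 0.51444444 = 3.1170189 m/s. Sum: 0.22466667 + 3.1170189 = 3.3416856 m/s. Result: 3.3416856 m/s ≈ 3.342 m/s (4 s.f.).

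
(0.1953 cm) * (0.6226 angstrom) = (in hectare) 1.216e-17. Check: 1 cm = 0.01 m, so 0.1953 cm = 0.1953 * 0.01 = 0.001953 m. 1 angstrom = 1e-10 m, so 0.6226 angstrom = 0.6226 * 1e-10 = 6.226e-11 m. Combine: 0.001953 m * 6.226e-11 m = 1.2159378e-13 m^2. 1 hectare = 10000 m^2, so 1.2159378e-13 m^2 = 1.2159378e-13 / 10000 = 1.2159378e-17 hectare ≈ 1.216e-17 hectare (4 s.f.).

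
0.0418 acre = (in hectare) 1 acre = 4046.8564 m^2, so 0.0418 acre = 0.0418 * 4046.8564 = 169.1586 m^2. 1 hectare = 10000 m^2, so 169.1586 m^2 = 169.1586 / 10000 = 0.01691586 hectare ≈ 0.01692 hectare (4 s.f.). Final answer: 0.01692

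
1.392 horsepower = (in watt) 1 horsepower = 745.69987 W, so 1.392 horsepower = 1.392 * 745.69987 = 1038.0142 W. 1038.0142 W = 1038.0142 watt ≈ 1038 watt (4 s.f.). Final answer: 1038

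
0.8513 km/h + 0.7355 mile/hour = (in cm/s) 1 km/h = 0.27777778 m/s, so 0.8513 km/h = 0.8513 * 0.27777778 = 0.23647222 m/s. 1 mile/hour = 0.44704 m/s, so 0.7355 mile/hour = 0.7355 * 0.44704 = 0.32879792 m/s. Sum: 0.23647222 + 0.32879792 = 0.56527014 m/s. 1 cm/s = 0.01 m/s, so 0.56527014 m/s = 0.56527014 / 0.01 = 56.527014 cm/s ≈ 56.53 cm/s (4 s.f.). Final answer: 56.53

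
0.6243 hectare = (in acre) 1.543. Check: 1 hectare = 10000 m^2, so 0.6243 hectare = 0.6243 * 10000 = 6243 m^2. 1 acre = 4046.8564 m^2, so 6243 m^2 = 6243 / 4046.8564 = 1.5426789 acre ≈ 1.543 acre (4 s.f.).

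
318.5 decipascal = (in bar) 1 decipascal = 0.1 Pa, so 318.5 decipascal = 318.5 * 0.1 = 31.85 Pa. 1 bar = 100000 Pa, so 31.85 Pa = 31.85 / 100000 = 0.0003185 bar. Final answer: 0.0003185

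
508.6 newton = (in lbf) 114.3. Check: 508.6 newton = 508.6 N. 1 lbf = 4.4482216 N, so 508.6 N = 508.6 / 4.4482216 = 114.33783 lbf ≈ 114.3 lbf (4 s.f.).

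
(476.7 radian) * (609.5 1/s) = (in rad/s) 476.7 radian = 476.7 rad. 609.5 1/s = 609.5 Hz. Combine: 476.7 rad * 609.5 Hz = 290548.65 rad/s. Result: 290548.65 rad/s ≈ 2.905e+05 rad/s (4 s.f.). Final answer: 2.905e+05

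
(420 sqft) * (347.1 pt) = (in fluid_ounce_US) 1 sqft = 0.09290304 m^2, so 420 sqft = 420 * 0.09290304 = 39.019277 m^2. 1 pt = 0.00035277778 m, so 347.1 pt = 347.1 * 0.00035277778 = 0.12244917 m. Combine: 39.019277 m^2 * 0.12244917 m = 4.7778779 m^3. 1 fluid_ounce_US = 2.957353e-05 m^3, so 4.7778779 m^3 = 4.7778779 / 2.957353e-05 = 161559.27 fluid_ounce_US ≈ 1.616e+05 fluid_ounce_US (4 s.f.). Final answer: 1.616e+05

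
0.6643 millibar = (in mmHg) 1 millibar = 100 Pa, so 0.6643 millibar = 0.6643 * 100 = 66.43 Pa. 1 mmHg = 133.32237 Pa, so 66.43 Pa = 66.43 / 133.32237 = 0.49826598 mmHg ≈ 0.4983 mmHg (4 s.f.). Final answer: 0.4983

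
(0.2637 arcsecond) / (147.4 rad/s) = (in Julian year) 2.748e-16. Check: 1 arcsecond = 4.8481368e-06 rad, so 0.2637 arcsecond = 0.2637 * 4.8481368e-06 = 1.2784537e-06 rad. 147.4 rad/s is already in rad/s. Combine: 1.2784537e-06 rad / 147.4 rad/s = 8.6733628e-09 s. 1 Julian year = 31557600 s, so 8.6733628e-09 s = 8.6733628e-09 / 31557600 = 2.7484228e-16 Julian year ≈ 2.748e-16 Julian year (4 s.f.).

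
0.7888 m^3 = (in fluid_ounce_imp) 2.776e+04. Check: 1 fluid_ounce_imp = 2.8413063e-05 m^3, so 0.7888 m^3 = 0.7888 / 2.8413063e-05 = 27761.879 fluid_ounce_imp ≈ 2.776e+04 fluid_ounce_imp (4 s.f.).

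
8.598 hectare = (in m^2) 1 hectare = 10000 m^2, so 8.598 hectare = 8.598 * 10000 = 85980 m^2. Result: 85980 m^2 ≈ 8.598e+04 m^2 (4 s.f.). Final answer: 8.598e+04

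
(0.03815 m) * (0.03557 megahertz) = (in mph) 3036. Check: 0.03815 m is already in m. 1 megahertz = 1000000 Hz, so 0.03557 megahertz = 0.03557 * 1000000 = 35570 Hz. Combine: 0.03815 m * 35570 Hz = 1356.9955 m/s. 1 mph = 0.44704 m/s, so 1356.9955 m/s = 1356.9955 / 0.44704 = 3035.5125 mph ≈ 3036 mph (4 s.f.).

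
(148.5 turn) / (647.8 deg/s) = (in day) 1 turn = 6.2831853 rad, so 148.5 turn = 148.5 * 6.2831853 = 933.05302 rad. 1 deg/s = 0.017453293 rad/s, so 647.8 deg/s = 647.8 * 0.017453293 = 11.306243 rad/s. Combine: 933.05302 rad / 11.306243 rad/s = 82.525471 s. 1 day = 86400 s, so 82.525471 s = 82.525471 / 86400 = 0.00095515591 day ≈ 0.0009552 day (4 s.f.). Final answer: 0.0009552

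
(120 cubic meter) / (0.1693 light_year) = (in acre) 120 cubic meter = 120 m^3. 1 light_year = 9.4607305e+15 m, so 0.1693 light_year = 0.1693 * 9.4607305e+15 = 1.6017017e+15 m. Combine: 120 m^3 / 1.6017017e+15 m = 7.4920319e-14 m^2. 1 acre = 4046.8564 m^2, so 7.4920319e-14 m^2 = 7.4920319e-14 / 4046.8564 = 1.8513214e-17 acre ≈ 1.851e-17 acre (4 s.f.). Final answer: 1.851e-17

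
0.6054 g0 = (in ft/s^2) 19.48. Check: 1 g0 = 9.80665 m/s^2, so 0.6054 g0 = 0.6054 * 9.80665 = 5.9369459 m/s^2. 1 ft/s^2 = 0.3048 m/s^2, so 5.9369459 m/s^2 = 5.9369459 / 0.3048 = 19.478169 ft/s^2 ≈ 19.48 ft/s^2 (4 s.f.).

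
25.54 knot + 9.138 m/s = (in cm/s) 1 knot = 0.51444444 m/s, so 25.54 knot = 25.54 * 0.51444444 = 13.138911 m/s. 9.138 m/s is already in m/s. Sum: 13.138911 + 9.138 = 22.276911 m/s. 1 cm/s = 0.01 m/s, so 22.276911 m/s = 22.276911 / 0.01 = 2227.6911 cm/s ≈ 2228 cm/s (4 s.f.). Final answer: 2228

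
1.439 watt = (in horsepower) 1.439 watt = 1.439 W. 1 horsepower = 745.69987 W, so 1.439 W = 1.439 / 745.69987 = 0.0019297308 horsepower ≈ 0.00193 horsepower (4 s.f.). Final answer: 0.00193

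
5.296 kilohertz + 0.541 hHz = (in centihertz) 1 kilohertz = 1000 Hz, so 5.296 kilohertz = 5.296 * 1000 = 5296 Hz. 1 hHz = 100 Hz, so 0.541 hHz = 0.541 * 100 = 54.1 Hz. Sum: 5296 + 54.1 = 5350.1 Hz. 1 centihertz = 0.01 Hz, so 5350.1 Hz = 5350.1 / 0.01 = 535010 centihertz ≈ 5.35e+05 centihertz (4 s.f.). Final answer: 5.35e+05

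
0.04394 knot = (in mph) 0.05057. Check: 1 knot = 0.51444444 m/s, so 0.04394 knot = 0.04394 * 0.51444444 = 0.022604689 m/s. 1 mph = 0.44704 m/s, so 0.022604689 m/s = 0.022604689 / 0.44704 = 0.050565249 mph ≈ 0.05057 mph (4 s.f.).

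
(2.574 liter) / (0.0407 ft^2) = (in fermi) 1 liter = 0.001 m^3, so 2.574 liter = 2.574 * 0.001 = 0.002574 m^3. 1 ft^2 = 0.09290304 m^2, so 0.0407 ft^2 = 0.0407 * 0.09290304 = 0.0037811537 m^2. Combine: 0.002574 m^3 / 0.0037811537 m^2 = 0.6807446 m. 1 fermi = 1e-15 m, so 0.6807446 m = 0.6807446 / 1e-15 = 6.807446e+14 fermi ≈ 6.807e+14 fermi (4 s.f.). Final answer: 6.807e+14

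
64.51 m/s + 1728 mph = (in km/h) 3013. Check: 64.51 m/s is already in m/s. 1 mph = 0.44704 m/s, so 1728 mph = 1728 * 0.44704 = 772.48512 m/s. Sum: 64.51 + 772.48512 = 836.99512 m/s. 1 km/h = 0.27777778 m/s, so 836.99512 m/s = 836.99512 / 0.27777778 = 3013.1824 km/h ≈ 3013 km/h (4 s.f.).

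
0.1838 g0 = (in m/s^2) 1 g0 = 9.80665 m/s^2, so 0.1838 g0 = 0.1838 * 9.80665 = 1.8024623 m/s^2. Result: 1.8024623 m/s^2 ≈ 1.802 m/s^2 (4 s.f.). Final answer: 1.802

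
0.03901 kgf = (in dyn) 3.826e+04. Check: 1 kgf = 9.80665 N, so 0.03901 kgf = 0.03901 * 9.80665 = 0.38255742 N. 1 dyn = 1e-05 N, so 0.38255742 N = 0.38255742 / 1e-05 = 38255.742 dyn ≈ 3.826e+04 dyn (4 s.f.).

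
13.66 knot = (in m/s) 7.027. Check: 1 knot = 0.51444444 m/s, so 13.66 knot = 13.66 * 0.51444444 = 7.0273111 m/s. Result: 7.0273111 m/s ≈ 7.027 m/s (4 s.f.).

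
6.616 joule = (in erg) 6.616 joule = 6.616 J. 1 erg = 1e-07 J, so 6.616 J = 6.616 / 1e-07 = 66160000 erg ≈ 6.616e+07 erg (4 s.f.). Final answer: 6.616e+07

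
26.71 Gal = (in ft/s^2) 1 Gal = 0.01 m/s^2, so 26.71 Gal = 26.71 * 0.01 = 0.2671 m/s^2. 1 ft/s^2 = 0.3048 m/s^2, so 0.2671 m/s^2 = 0.2671 / 0.3048 = 0.87631234 ft/s^2 ≈ 0.8763 ft/s^2 (4 s.f.). Final answer: 0.8763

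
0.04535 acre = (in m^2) 183.5. Check: 1 acre = 4046.8564 m^2, so 0.04535 acre = 0.04535 * 4046.8564 = 183.52494 m^2. Result: 183.52494 m^2 ≈ 183.5 m^2 (4 s.f.).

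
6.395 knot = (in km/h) 11.84. Check: 1 knot = 0.51444444 m/s, so 6.395 knot = 6.395 * 0.51444444 = 3.2898722 m/s. 1 km/h = 0.27777778 m/s, so 3.2898722 m/s = 3.2898722 / 0.27777778 = 11.84354 km/h ≈ 11.84 km/h (4 s.f.).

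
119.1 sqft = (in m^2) 11.06. Check: 1 sqft = 0.09290304 m^2, so 119.1 sqft = 119.1 * 0.09290304 = 11.064752 m^2. Result: 11.064752 m^2 ≈ 11.06 m^2 (4 s.f.).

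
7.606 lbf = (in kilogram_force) 3.45. Check: 1 lbf = 4.4482216 N, so 7.606 lbf = 7.606 * 4.4482216 = 33.833174 N. 1 kilogram_force = 9.80665 N, so 33.833174 N = 33.833174 / 9.80665 = 3.4500236 kilogram_force ≈ 3.45 kilogram_force (4 s.f.).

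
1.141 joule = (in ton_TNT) 2.727e-10. Check: 1.141 joule = 1.141 J. 1 ton_TNT = 4.184e+09 J, so 1.141 J = 1.141 / 4.184e+09 = 2.7270554e-10 ton_TNT ≈ 2.727e-10 ton_TNT (4 s.f.).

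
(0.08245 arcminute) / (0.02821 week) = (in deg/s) 1 arcminute = 0.00029088821 rad, so 0.08245 arcminute = 0.08245 * 0.00029088821 = 2.3983733e-05 rad. 1 week = 604800 s, so 0.02821 week = 0.02821 * 604800 = 17061.408 s. Combine: 2.3983733e-05 rad / 17061.408 s = 1.40573e-09 rad/s. 1 deg/s = 0.017453293 rad/s, so 1.40573e-09 rad/s = 1.40573e-09 / 0.017453293 = 8.0542395e-08 deg/s ≈ 8.054e-08 deg/s (4 s.f.). Final answer: 8.054e-08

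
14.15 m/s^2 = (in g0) 1 g0 = 9.80665 m/s^2, so 14.15 m/s^2 = 14.15 / 9.80665 = 1.4428984 g0 ≈ 1.443 g0 (4 s.f.). Final answer: 1.443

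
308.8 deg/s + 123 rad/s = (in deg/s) 7356. Check: 1 deg/s = 0.017453293 rad/s, so 308.8 deg/s = 308.8 * 0.017453293 = 5.3895767 rad/s. 123 rad/s is already in rad/s. Sum: 5.3895767 + 123 = 128.38958 rad/s. 1 deg/s = 0.017453293 rad/s, so 128.38958 rad/s = 128.38958 / 0.017453293 = 7356.1809 deg/s ≈ 7356 deg/s (4 s.f.).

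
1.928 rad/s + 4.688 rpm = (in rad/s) 2.419. Check: 1.928 rad/s is already in rad/s. 1 rpm = 0.10471976 rad/s, so 4.688 rpm = 4.688 * 0.10471976 = 0.49092621 rad/s. Sum: 1.928 + 0.49092621 = 2.4189262 rad/s. Result: 2.4189262 rad/s ≈ 2.419 rad/s (4 s.f.).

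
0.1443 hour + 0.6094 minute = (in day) 1 hour = 3600 s, so 0.1443 hour = 0.1443 * 3600 = 519.48 s. 1 minute = 60 s, so 0.6094 minute = 0.6094 * 60 = 36.564 s. Sum: 519.48 + 36.564 = 556.044 s. 1 day = 86400 s, so 556.044 s = 556.044 / 86400 = 0.0064356944 day ≈ 0.006436 day (4 s.f.). Final answer: 0.006436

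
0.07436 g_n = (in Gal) 1 g_n = 9.80665 m/s^2, so 0.07436 g_n = 0.07436 * 9.80665 = 0.72922249 m/s^2. 1 Gal = 0.01 m/s^2, so 0.72922249 m/s^2 = 0.72922249 / 0.01 = 72.922249 Gal ≈ 72.92 Gal (4 s.f.). Final answer: 72.92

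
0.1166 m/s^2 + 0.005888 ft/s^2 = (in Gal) 11.84. Check: 0.1166 m/s^2 is already in m/s^2. 1 ft/s^2 = 0.3048 m/s^2, so 0.005888 ft/s^2 = 0.005888 * 0.3048 = 0.0017946624 m/s^2. Sum: 0.1166 + 0.0017946624 = 0.11839466 m/s^2. 1 Gal = 0.01 m/s^2, so 0.11839466 m/s^2 = 0.11839466 / 0.01 = 11.839466 Gal ≈ 11.84 Gal (4 s.f.).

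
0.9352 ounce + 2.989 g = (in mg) 2.95e+04. Check: 1 ounce = 0.028349523 kg, so 0.9352 ounce = 0.9352 * 0.028349523 = 0.026512474 kg. 1 g = 0.001 kg, so 2.989 g = 2.989 * 0.001 = 0.002989 kg. Sum: 0.026512474 + 0.002989 = 0.029501474 kg. 1 mg = 1e-06 kg, so 0.029501474 kg = 0.029501474 / 1e-06 = 29501.474 mg ≈ 2.95e+04 mg (4 s.f.).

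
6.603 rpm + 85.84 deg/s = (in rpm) 1 rpm = 0.10471976 rad/s, so 6.603 rpm = 6.603 * 0.10471976 = 0.69146454 rad/s. 1 deg/s = 0.017453293 rad/s, so 85.84 deg/s = 85.84 * 0.017453293 = 1.4981906 rad/s. Sum: 0.69146454 + 1.4981906 = 2.1896552 rad/s. 1 rpm = 0.10471976 rad/s, so 2.1896552 rad/s = 2.1896552 / 0.10471976 = 20.909667 rpm ≈ 20.91 rpm (4 s.f.). Final answer: 20.91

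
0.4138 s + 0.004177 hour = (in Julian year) 0.4138 s is already in s. 1 hour = 3600 s, so 0.004177 hour = 0.004177 * 3600 = 15.0372 s. Sum: 0.4138 + 15.0372 = 15.451 s. 1 Julian year = 31557600 s, so 15.451 s = 15.451 / 31557600 = 4.8961264e-07 Julian year ≈ 4.896e-07 Julian year (4 s.f.). Final answer: 4.896e-07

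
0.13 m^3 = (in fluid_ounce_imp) 4575. Check: 1 fluid_ounce_imp = 2.8413063e-05 m^3, so 0.13 m^3 = 0.13 / 2.8413063e-05 = 4575.3604 fluid_ounce_imp ≈ 4575 fluid_ounce_imp (4 s.f.).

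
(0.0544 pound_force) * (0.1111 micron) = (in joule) 1 pound_force = 4.4482216 N, so 0.0544 pound_force = 0.0544 * 4.4482216 = 0.24198326 N. 1 micron = 1e-06 m, so 0.1111 micron = 0.1111 * 1e-06 = 1.111e-07 m. Combine: 0.24198326 N * 1.111e-07 m = 2.688434e-08 J. 2.688434e-08 J = 2.688434e-08 joule ≈ 2.688e-08 joule (4 s.f.). Final answer: 2.688e-08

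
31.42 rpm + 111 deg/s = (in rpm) 49.92. Check: 1 rpm = 0.10471976 rad/s, so 31.42 rpm = 31.42 * 0.10471976 = 3.2902947 rad/s. 1 deg/s = 0.017453293 rad/s, so 111 deg/s = 111 * 0.017453293 = 1.9373155 rad/s. Sum: 3.2902947 + 1.9373155 = 5.2276102 rad/s. 1 rpm = 0.10471976 rad/s, so 5.2276102 rad/s = 5.2276102 / 0.10471976 = 49.92 rpm.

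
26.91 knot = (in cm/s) 1 knot = 0.51444444 m/s, so 26.91 knot = 26.91 * 0.51444444 = 13.8437 m/s. 1 cm/s = 0.01 m/s, so 13.8437 m/s = 13.8437 / 0.01 = 1384.37 cm/s ≈ 1384 cm/s (4 s.f.). Final answer: 1384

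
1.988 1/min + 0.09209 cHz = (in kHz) 1 1/min = 0.016666667 Hz, so 1.988 1/min = 1.988 * 0.016666667 = 0.033133333 Hz. 1 cHz = 0.01 Hz, so 0.09209 cHz = 0.09209 * 0.01 = 0.0009209 Hz. Sum: 0.033133333 + 0.0009209 = 0.034054233 Hz. 1 kHz = 1000 Hz, so 0.034054233 Hz = 0.034054233 / 1000 = 3.4054233e-05 kHz ≈ 3.405e-05 kHz (4 s.f.). Final answer: 3.405e-05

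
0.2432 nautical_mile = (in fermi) 4.504e+17. Check: 1 nautical_mile = 1852 m, so 0.2432 nautical_mile = 0.2432 * 1852 = 450.4064 m. 1 fermi = 1e-15 m, so 450.4064 m = 450.4064 / 1e-15 = 4.504064e+17 fermi ≈ 4.504e+17 fermi (4 s.f.).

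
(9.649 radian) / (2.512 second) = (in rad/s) 9.649 radian = 9.649 rad. 2.512 second = 2.512 s. Combine: 9.649 rad / 2.512 s = 3.8411624 rad/s. Result: 3.8411624 rad/s ≈ 3.841 rad/s (4 s.f.). Final answer: 3.841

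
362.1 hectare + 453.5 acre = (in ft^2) 5.873e+07. Check: 1 hectare = 10000 m^2, so 362.1 hectare = 362.1 * 10000 = 3621000 m^2. 1 acre = 4046.8564 m^2, so 453.5 acre = 453.5 * 4046.8564 = 1835249.4 m^2. Sum: 3621000 + 1835249.4 = 5456249.4 m^2. 1 ft^2 = 0.09290304 m^2, so 5456249.4 m^2 = 5456249.4 / 0.09290304 = 58730580 ft^2 ≈ 5.873e+07 ft^2 (4 s.f.).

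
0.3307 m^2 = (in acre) 8.172e-05. Check: 1 acre = 4046.8564 m^2, so 0.3307 m^2 = 0.3307 / 4046.8564 = 8.171775e-05 acre ≈ 8.172e-05 acre (4 s.f.).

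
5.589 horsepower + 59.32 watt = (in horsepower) 1 horsepower = 745.69987 W, so 5.589 horsepower = 5.589 * 745.69987 = 4167.7166 W. 59.32 watt = 59.32 W. Sum: 4167.7166 + 59.32 = 4227.0366 W. 1 horsepower = 745.69987 W, so 4227.0366 W = 4227.0366 / 745.69987 = 5.6685494 horsepower ≈ 5.669 horsepower (4 s.f.). Final answer: 5.669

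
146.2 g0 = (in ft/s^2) 1 g0 = 9.80665 m/s^2, so 146.2 g0 = 146.2 * 9.80665 = 1433.7322 m/s^2. 1 ft/s^2 = 0.3048 m/s^2, so 1433.7322 m/s^2 = 1433.7322 / 0.3048 = 4703.8459 ft/s^2 ≈ 4704 ft/s^2 (4 s.f.). Final answer: 4704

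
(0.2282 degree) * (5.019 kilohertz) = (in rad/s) 19.99. Check: 1 degree = 0.017453293 rad, so 0.2282 degree = 0.2282 * 0.017453293 = 0.0039828414 rad. 1 kilohertz = 1000 Hz, so 5.019 kilohertz = 5.019 * 1000 = 5019 Hz. Combine: 0.0039828414 rad * 5019 Hz = 19.989881 rad/s. Result: 19.989881 rad/s ≈ 19.99 rad/s (4 s.f.).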